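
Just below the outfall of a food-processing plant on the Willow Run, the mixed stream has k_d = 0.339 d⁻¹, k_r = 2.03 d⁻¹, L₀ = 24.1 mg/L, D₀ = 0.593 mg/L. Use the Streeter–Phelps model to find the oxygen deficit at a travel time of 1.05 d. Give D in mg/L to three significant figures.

k_d L₀/(k_r−k_d) = 0.339×24.1/(2.03−0.339) = 8.170/1.691 = 4.831 mg/L.
e^(−k_d t) = e^(−0.339×1.050) = 0.7005; e^(−k_r t) = e^(−2.03×1.050) = 0.1187.
D = 4.831 × (0.7005 − 0.1187) + 0.593 × 0.1187 = 2.811 + 0.07036 = 2.882 mg/L.

D ≈ 2.88 mg/L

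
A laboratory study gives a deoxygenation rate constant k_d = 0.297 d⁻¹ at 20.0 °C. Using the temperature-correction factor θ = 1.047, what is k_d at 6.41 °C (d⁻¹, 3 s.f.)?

k_d ≈ 0.159 d⁻¹

k_d(T₂) = k_d(T₁) · θ^(T₂−T₁) = 0.297 × 1.047^(6.41−20.0)
= 0.297 × 1.047^-13.6 = 0.297 × 0.5357 = 0.1591 d⁻¹.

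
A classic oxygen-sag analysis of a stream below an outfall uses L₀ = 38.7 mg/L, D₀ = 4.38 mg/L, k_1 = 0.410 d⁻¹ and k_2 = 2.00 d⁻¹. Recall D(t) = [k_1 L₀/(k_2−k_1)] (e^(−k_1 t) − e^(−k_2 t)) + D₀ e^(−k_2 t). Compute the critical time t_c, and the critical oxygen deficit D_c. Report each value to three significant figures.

At the critical point dD/dt = 0, so k_1 L₀ e^(−k_1 t) = k_2 D. Substituting D(t) from the Streeter–Phelps equation and solving for t gives
t_c = ln[(k_2/k_1)(1 − D₀(k_2−k_1)/(k_1 L₀))] / (k_2−k_1).
Here k_2−k_1 = 1.590 d⁻¹ and 1 − D₀(k_2−k_1)/(k_1 L₀) = 1 − 4.38×1.590/(0.410×38.7) = 0.5611, so
t_c = ln(4.878 × 0.5611) / 1.590 = 1.007 / 1.590 = 0.6333 d.
L(t_c) = L₀ e^(−k_1 t_c) = 38.7 × 0.7713 = 29.85 mg/L, and at the critical point k_2 D_c = k_1 L, so D_c = (0.410/2.00) × 29.85 = 6.119 mg/L.

t_c ≈ 0.633 d; D_c ≈ 6.12 mg/L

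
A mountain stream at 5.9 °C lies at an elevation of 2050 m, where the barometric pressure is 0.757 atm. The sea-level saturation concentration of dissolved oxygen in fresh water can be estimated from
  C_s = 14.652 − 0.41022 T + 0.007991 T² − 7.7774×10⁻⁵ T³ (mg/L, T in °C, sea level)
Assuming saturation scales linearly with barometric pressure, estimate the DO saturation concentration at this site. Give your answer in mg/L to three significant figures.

At sea level: C_s = 14.652 − 0.41022×5.9 + 0.007991×5.9² − 7.7774×10⁻⁵×5.9³ = 12.49 mg/L.
Pressure correction: C_s' = 12.49 × 0.757 = 9.458 mg/L.

C_s ≈ 9.46 mg/L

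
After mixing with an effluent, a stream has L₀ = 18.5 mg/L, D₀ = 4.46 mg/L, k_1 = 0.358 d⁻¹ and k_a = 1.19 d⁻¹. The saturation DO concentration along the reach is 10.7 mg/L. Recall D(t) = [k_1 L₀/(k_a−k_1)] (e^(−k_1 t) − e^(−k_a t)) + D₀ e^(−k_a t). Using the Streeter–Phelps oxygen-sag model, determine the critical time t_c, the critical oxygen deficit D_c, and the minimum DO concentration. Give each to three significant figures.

With k_a/k_1 = 3.324 and 1 − D₀(k_a−k_1)/(k_1 L₀) = 0.4397,
t_c = ln(3.324 × 0.4397) / (1.19 − 0.358) = ln(1.462) / 0.8320 = 0.3796/0.8320 = 0.4562 d.
D_c = (k_1/k_a) L₀ e^(−k_1 t_c) = (0.358/1.19) × 18.5 × e^(−0.358×0.4562) = 0.3008 × 18.5 × 0.8493 = 4.727 mg/L.
Minimum DO = C_s − D_c = 10.7 − 4.727 = 5.973 mg/L.

t_c ≈ 0.456 d; D_c ≈ 4.73 mg/L; min DO ≈ 5.97 mg/L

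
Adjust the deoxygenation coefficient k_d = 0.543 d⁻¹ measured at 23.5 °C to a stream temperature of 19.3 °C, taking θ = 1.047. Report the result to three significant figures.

k_d(T₂) = k_d(T₁) · θ^(T₂−T₁) = 0.543 × 1.047^(19.3−23.5)
= 0.543 × 1.047^-4.20 = 0.543 × 0.8246 = 0.4477 d⁻¹.

k_d ≈ 0.448 d⁻¹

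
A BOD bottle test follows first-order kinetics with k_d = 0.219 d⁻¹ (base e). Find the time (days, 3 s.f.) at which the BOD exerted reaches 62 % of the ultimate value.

t ≈ 4.42 d

y/L₀ = 1 − e^(−k_d t) = 0.62 ⇒ e^(−k_d t) = 0.380
t = −ln(0.380) / 0.219 = 0.9676 / 0.219 = 4.418 d.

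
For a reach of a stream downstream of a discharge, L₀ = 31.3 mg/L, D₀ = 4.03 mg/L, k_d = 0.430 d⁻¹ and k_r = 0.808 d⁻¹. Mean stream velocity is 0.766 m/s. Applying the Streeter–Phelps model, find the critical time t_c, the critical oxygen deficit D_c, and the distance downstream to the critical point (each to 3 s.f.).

t_c ≈ 1.35 d; D_c ≈ 9.32 mg/L; x_c ≈ 89.4 km

t_c = [1/(k_r−k_d)] ln[(k_r/k_d)(1 − D₀(k_r−k_d)/(k_d L₀))]
= [1/(0.808−0.430)] ln[(0.808/0.430)(1 − 4.03×0.3780/(0.430×31.3))]
= (1/0.3780) ln[1.879 × 0.8868] = 2.646 × ln(1.666) = 2.646 × 0.5107 = 1.351 d.
L(t_c) = L₀ e^(−k_d t_c) = 31.3 × 0.5594 = 17.51 mg/L, and at the critical point k_r D_c = k_d L, so D_c = (0.430/0.808) × 17.51 = 9.318 mg/L.
x_c = v t_c = 0.766 m/s × 1.351 d × 86400 s/d = 89410 m ≈ 89.4 km.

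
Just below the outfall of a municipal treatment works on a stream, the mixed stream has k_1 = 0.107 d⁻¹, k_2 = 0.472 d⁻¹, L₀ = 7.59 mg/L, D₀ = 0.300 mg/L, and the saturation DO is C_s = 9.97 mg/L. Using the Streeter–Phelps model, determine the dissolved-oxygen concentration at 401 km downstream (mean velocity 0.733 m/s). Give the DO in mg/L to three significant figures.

Travel time t = x/v = 401 km / (0.733 m/s) = 401000 m / 0.733 m/s = 547100 s = 6.332 d.
k_1 L₀/(k_2−k_1) = 0.107×7.59/(0.472−0.107) = 0.8121/0.3650 = 2.225 mg/L.
e^(−k_1 t) = e^(−0.107×6.332) = 0.5079; e^(−k_2 t) = e^(−0.472×6.332) = 0.05036.
D = 2.225 × (0.5079 − 0.05036) + 0.300 × 0.05036 = 1.018 + 0.01511 = 1.033 mg/L.
DO = C_s − D = 9.97 − 1.033 = 8.937 mg/L.

DO ≈ 8.94 mg/L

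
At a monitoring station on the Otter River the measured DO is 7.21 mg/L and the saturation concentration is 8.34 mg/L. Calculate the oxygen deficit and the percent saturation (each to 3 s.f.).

D ≈ 1.13 mg/L; 86.5 % saturation

D = C_s − C = 8.34 − 7.21 = 1.13 mg/L.
% saturation = 7.21/8.34 × 100 = 86.5 %.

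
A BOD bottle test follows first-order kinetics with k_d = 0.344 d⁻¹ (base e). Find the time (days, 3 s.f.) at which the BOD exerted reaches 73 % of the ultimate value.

y/L₀ = 1 − e^(−k_d t) = 0.73 ⇒ e^(−k_d t) = 0.270
t = −ln(0.270) / 0.344 = 1.309 / 0.344 = 3.806 d.

t ≈ 3.81 d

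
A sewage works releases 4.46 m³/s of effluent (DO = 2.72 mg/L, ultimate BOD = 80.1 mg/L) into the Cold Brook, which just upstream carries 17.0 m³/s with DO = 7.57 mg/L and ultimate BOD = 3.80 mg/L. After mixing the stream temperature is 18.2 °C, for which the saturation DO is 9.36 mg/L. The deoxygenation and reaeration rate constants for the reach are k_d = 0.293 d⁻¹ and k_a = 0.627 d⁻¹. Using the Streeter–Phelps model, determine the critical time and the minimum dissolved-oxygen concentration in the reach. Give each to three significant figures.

t_c ≈ 1.75 d; minimum DO ≈ 3.86 mg/L

Mixed DO = (17.0×7.57 + 4.46×2.72)/(17.0+4.46) = 140.8/21.46 = 6.562 mg/L.
Mixed L₀ = (17.0×3.80 + 4.46×80.1)/(21.46) = 421.8/21.46 = 19.66 mg/L.
Initial deficit D₀ = C_s − DO₀ = 9.36 − 6.562 = 2.798 mg/L.
t_c = (1/0.3340) ln[(0.627/0.293)(1 − 2.798×0.3340/(0.293×19.66))] = 2.994 × ln(1.793) = 1.748 d.
D_c = (0.293/0.627) × 19.66 × e^(−0.293×1.748) = 0.4673 × 19.66 × 0.5992 = 5.505 mg/L.
Minimum DO = 9.36 − 5.505 = 3.855 mg/L.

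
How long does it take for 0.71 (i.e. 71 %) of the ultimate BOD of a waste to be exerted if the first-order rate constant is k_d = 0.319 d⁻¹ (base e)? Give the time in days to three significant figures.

t ≈ 3.88 d

y/L₀ = 1 − e^(−k_d t) = 0.71 ⇒ e^(−k_d t) = 0.290
t = −ln(0.290) / 0.319 = 1.238 / 0.319 = 3.880 d.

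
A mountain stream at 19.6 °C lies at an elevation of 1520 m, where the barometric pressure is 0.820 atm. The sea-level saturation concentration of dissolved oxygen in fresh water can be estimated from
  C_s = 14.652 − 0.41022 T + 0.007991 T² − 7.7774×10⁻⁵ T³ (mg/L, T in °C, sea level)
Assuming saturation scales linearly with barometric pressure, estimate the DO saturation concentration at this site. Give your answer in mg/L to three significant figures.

At sea level: C_s = 14.652 − 0.41022×19.6 + 0.007991×19.6² − 7.7774×10⁻⁵×19.6³ = 9.096 mg/L.
Pressure correction: C_s' = 9.096 × 0.820 = 7.459 mg/L.

C_s ≈ 7.46 mg/L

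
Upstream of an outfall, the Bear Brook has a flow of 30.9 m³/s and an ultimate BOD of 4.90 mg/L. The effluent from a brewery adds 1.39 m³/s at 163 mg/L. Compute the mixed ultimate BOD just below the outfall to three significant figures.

11.7 mg/L

Flow-weighted mixing: C = (Q_r C_r + Q_w C_w)/(Q_r + Q_w)
= (30.9×4.90 + 1.39×163)/(30.9 + 1.39) = 378.0/32.29 = 11.71 mg/L.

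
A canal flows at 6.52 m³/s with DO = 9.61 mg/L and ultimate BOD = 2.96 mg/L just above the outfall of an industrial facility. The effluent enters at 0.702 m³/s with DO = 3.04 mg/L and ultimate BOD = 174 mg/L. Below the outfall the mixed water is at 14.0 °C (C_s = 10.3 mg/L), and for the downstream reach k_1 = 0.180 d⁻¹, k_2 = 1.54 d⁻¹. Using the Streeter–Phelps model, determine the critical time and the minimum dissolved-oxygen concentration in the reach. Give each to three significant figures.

Mixed DO = (6.52×9.61 + 0.702×3.04)/(6.52+0.702) = 64.79/7.222 = 8.971 mg/L.
Mixed L₀ = (6.52×2.96 + 0.702×174)/(7.222) = 141.4/7.222 = 19.59 mg/L.
Initial deficit D₀ = C_s − DO₀ = 10.3 − 8.971 = 1.329 mg/L.
t_c = (1/1.360) ln[(1.54/0.180)(1 − 1.329×1.360/(0.180×19.59))] = 0.7353 × ln(4.170) = 1.050 d.
D_c = (0.180/1.54) × 19.59 × e^(−0.180×1.050) = 0.1169 × 19.59 × 0.8278 = 1.895 mg/L.
Minimum DO = 10.3 − 1.895 = 8.405 mg/L.

t_c ≈ 1.05 d; minimum DO ≈ 8.41 mg/L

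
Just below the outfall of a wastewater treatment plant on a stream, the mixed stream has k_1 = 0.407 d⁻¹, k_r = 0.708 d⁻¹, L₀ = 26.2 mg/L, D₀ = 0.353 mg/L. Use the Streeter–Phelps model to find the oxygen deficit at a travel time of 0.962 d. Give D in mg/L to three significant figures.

k_1 L₀/(k_r−k_1) = 0.407×26.2/(0.708−0.407) = 10.66/0.3010 = 35.43 mg/L.
e^(−k_1 t) = e^(−0.407×0.9620) = 0.6760; e^(−k_r t) = e^(−0.708×0.9620) = 0.5061.
D = 35.43 × (0.6760 − 0.5061) + 0.353 × 0.5061 = 6.021 + 0.1786 = 6.200 mg/L.

D ≈ 6.20 mg/L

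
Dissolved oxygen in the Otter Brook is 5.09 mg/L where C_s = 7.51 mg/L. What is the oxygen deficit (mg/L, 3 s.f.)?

D = C_s − C = 7.51 − 5.09 = 2.42 mg/L.

D ≈ 2.42 mg/L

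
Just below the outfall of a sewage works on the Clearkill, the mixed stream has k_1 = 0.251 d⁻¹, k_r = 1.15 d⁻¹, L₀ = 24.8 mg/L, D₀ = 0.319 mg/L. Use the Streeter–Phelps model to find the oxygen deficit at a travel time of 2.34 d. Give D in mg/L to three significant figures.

D ≈ 3.40 mg/L

k_1 L₀/(k_r−k_1) = 0.251×24.8/(1.15−0.251) = 6.225/0.8990 = 6.924 mg/L.
e^(−k_1 t) = e^(−0.251×2.340) = 0.5558; e^(−k_r t) = e^(−1.15×2.340) = 0.06781.
D = 6.924 × (0.5558 − 0.06781) + 0.319 × 0.06781 = 3.379 + 0.02163 = 3.401 mg/L.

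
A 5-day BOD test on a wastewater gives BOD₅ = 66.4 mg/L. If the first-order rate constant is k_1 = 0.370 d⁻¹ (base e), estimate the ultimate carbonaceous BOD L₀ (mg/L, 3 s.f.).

L₀ ≈ 78.8 mg/L

BOD₅ = L₀(1 − e^(−5k_1)) ⇒ L₀ = BOD₅ / (1 − e^(−5×0.370))
= 66.4 / (1 − 0.1572) = 66.4 / 0.8428 = 78.79 mg/L.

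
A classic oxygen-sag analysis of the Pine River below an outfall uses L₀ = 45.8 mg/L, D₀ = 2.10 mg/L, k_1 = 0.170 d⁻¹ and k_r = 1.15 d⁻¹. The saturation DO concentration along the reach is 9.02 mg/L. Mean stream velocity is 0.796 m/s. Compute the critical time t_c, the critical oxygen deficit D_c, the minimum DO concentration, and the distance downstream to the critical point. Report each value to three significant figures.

t_c ≈ 1.64 d; D_c ≈ 5.13 mg/L; min DO ≈ 3.89 mg/L; x_c ≈ 113 km

t_c = [1/(k_r−k_1)] ln[(k_r/k_1)(1 − D₀(k_r−k_1)/(k_1 L₀))]
= [1/(1.15−0.170)] ln[(1.15/0.170)(1 − 2.10×0.9800/(0.170×45.8))]
= (1/0.9800) ln[6.765 × 0.7357] = 1.020 × ln(4.977) = 1.020 × 1.605 = 1.638 d.
L(t_c) = L₀ e^(−k_1 t_c) = 45.8 × 0.7570 = 34.67 mg/L, and at the critical point k_r D_c = k_1 L, so D_c = (0.170/1.15) × 34.67 = 5.125 mg/L.
Minimum DO = C_s − D_c = 9.02 − 5.125 = 3.895 mg/L.
x_c = v t_c = 0.796 m/s × 1.638 d × 86400 s/d = 112600 m ≈ 113 km.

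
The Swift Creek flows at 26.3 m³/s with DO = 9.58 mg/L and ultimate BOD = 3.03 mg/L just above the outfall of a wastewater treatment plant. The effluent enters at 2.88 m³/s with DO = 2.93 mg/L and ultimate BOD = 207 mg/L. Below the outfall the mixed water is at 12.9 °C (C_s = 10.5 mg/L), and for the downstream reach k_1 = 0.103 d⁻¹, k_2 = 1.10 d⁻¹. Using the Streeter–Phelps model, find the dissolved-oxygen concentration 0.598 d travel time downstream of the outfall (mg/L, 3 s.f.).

DO ≈ 8.67 mg/L

Mixed DO = (26.3×9.58 + 2.88×2.93)/(26.3+2.88) = 260.4/29.18 = 8.924 mg/L.
Mixed L₀ = (26.3×3.03 + 2.88×207)/(29.18) = 675.8/29.18 = 23.16 mg/L.
Initial deficit D₀ = C_s − DO₀ = 10.5 − 8.924 = 1.576 mg/L.
D(0.598) = [0.103×23.16/(1.10−0.103)](e^(−0.103×0.598) − e^(−1.10×0.598)) + 1.576 e^(−1.10×0.598)
= 2.393 × (0.9403 − 0.5180) + 1.576 × 0.5180 = 1.827 mg/L.
DO = 10.5 − 1.827 = 8.673 mg/L.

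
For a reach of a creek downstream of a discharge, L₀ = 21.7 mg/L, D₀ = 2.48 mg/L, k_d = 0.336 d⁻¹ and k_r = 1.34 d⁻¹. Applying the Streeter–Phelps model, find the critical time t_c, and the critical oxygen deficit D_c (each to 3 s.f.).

t_c ≈ 0.962 d; D_c ≈ 3.94 mg/L

With k_r/k_d = 3.988 and 1 − D₀(k_r−k_d)/(k_d L₀) = 0.6585,
t_c = ln(3.988 × 0.6585) / (1.34 − 0.336) = ln(2.626) / 1.004 = 0.9655/1.004 = 0.9617 d.
L(t_c) = L₀ e^(−k_d t_c) = 21.7 × 0.7239 = 15.71 mg/L, and at the critical point k_r D_c = k_d L, so D_c = (0.336/1.34) × 15.71 = 3.939 mg/L.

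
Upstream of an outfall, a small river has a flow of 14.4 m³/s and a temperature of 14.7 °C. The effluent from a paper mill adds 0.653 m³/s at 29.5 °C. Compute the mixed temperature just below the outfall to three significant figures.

15.3 °C

Flow-weighted mixing: C = (Q_r C_r + Q_w C_w)/(Q_r + Q_w)
= (14.4×14.7 + 0.653×29.5)/(14.4 + 0.653) = 230.9/15.05 = 15.34 °C.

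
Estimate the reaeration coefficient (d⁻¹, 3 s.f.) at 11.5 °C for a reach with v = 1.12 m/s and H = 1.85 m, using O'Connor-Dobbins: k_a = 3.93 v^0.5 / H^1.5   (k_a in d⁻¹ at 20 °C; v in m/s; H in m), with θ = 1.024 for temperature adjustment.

k_a ≈ 1.35 d⁻¹

k_a(20) = 3.93 × 1.12^0.5 / 1.85^1.5 = 3.93 × 1.058 / 2.516 = 1.653 d⁻¹.
k_a(11.5) = 1.653 × 1.024^(11.5−20) = 1.653 × 0.8174 = 1.351 d⁻¹.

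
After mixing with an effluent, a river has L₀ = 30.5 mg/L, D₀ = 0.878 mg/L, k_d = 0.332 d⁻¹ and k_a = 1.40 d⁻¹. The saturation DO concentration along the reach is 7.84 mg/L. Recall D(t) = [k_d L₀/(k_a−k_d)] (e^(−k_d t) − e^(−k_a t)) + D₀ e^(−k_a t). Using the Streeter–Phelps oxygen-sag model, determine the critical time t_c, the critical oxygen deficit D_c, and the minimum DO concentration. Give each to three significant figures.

t_c ≈ 1.26 d; D_c ≈ 4.77 mg/L; min DO ≈ 3.07 mg/L

With k_a/k_d = 4.217 and 1 − D₀(k_a−k_d)/(k_d L₀) = 0.9074,
t_c = ln(4.217 × 0.9074) / (1.40 − 0.332) = ln(3.826) / 1.068 = 1.342/1.068 = 1.256 d.
L(t_c) = L₀ e^(−k_d t_c) = 30.5 × 0.6589 = 20.10 mg/L, and at the critical point k_a D_c = k_d L, so D_c = (0.332/1.40) × 20.10 = 4.766 mg/L.
Minimum DO = C_s − D_c = 7.84 − 4.766 = 3.074 mg/L.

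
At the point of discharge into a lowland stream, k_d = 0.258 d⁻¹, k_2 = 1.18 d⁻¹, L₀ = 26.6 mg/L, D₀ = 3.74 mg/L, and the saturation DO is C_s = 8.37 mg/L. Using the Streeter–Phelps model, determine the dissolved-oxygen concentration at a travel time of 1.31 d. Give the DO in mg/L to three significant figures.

DO ≈ 3.85 mg/L

k_d L₀/(k_2−k_d) = 0.258×26.6/(1.18−0.258) = 6.863/0.9220 = 7.443 mg/L.
e^(−k_d t) = e^(−0.258×1.310) = 0.7132; e^(−k_2 t) = e^(−1.18×1.310) = 0.2131.
D = 7.443 × (0.7132 − 0.2131) + 3.74 × 0.2131 = 3.722 + 0.7971 = 4.519 mg/L.
DO = C_s − D = 8.37 − 4.519 = 3.851 mg/L.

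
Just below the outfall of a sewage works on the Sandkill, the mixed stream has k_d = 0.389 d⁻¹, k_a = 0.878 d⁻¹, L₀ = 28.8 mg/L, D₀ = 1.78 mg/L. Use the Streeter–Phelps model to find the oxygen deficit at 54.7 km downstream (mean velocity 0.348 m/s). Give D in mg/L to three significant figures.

D ≈ 7.01 mg/L

Travel time t = x/v = 54.7 km / (0.348 m/s) = 54700 m / 0.348 m/s = 157200 s = 1.819 d.
k_d L₀/(k_a−k_d) = 0.389×28.8/(0.878−0.389) = 11.20/0.4890 = 22.91 mg/L.
e^(−k_d t) = e^(−0.389×1.819) = 0.4928; e^(−k_a t) = e^(−0.878×1.819) = 0.2024.
D = 22.91 × (0.4928 − 0.2024) + 1.78 × 0.2024 = 6.652 + 0.3603 = 7.012 mg/L.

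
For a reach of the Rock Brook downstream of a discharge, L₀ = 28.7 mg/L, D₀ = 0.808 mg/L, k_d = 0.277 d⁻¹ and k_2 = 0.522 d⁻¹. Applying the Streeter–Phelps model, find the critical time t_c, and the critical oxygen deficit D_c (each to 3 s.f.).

At the critical point dD/dt = 0, so k_d L₀ e^(−k_d t) = k_2 D. Substituting D(t) from the Streeter–Phelps equation and solving for t gives
t_c = ln[(k_2/k_d)(1 − D₀(k_2−k_d)/(k_d L₀))] / (k_2−k_d).
Here k_2−k_d = 0.2450 d⁻¹ and 1 − D₀(k_2−k_d)/(k_d L₀) = 1 − 0.808×0.2450/(0.277×28.7) = 0.9751, so
t_c = ln(1.884 × 0.9751) / 0.2450 = 0.6084 / 0.2450 = 2.483 d.
D_c = (k_d/k_2) L₀ e^(−k_d t_c) = (0.277/0.522) × 28.7 × e^(−0.277×2.483) = 0.5307 × 28.7 × 0.5026 = 7.655 mg/L.

t_c ≈ 2.48 d; D_c ≈ 7.65 mg/L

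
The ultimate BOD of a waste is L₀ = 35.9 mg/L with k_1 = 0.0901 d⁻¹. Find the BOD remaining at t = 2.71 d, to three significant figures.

L ≈ 28.1 mg/L

L_t = L₀ e^(−k_1 t) = 35.9 × e^(−0.0901×2.71) = 35.9 × 0.7834 = 28.12 mg/L.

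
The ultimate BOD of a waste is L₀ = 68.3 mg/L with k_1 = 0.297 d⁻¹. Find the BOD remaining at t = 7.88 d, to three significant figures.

L_t = L₀ e^(−k_1 t) = 68.3 × e^(−0.297×7.88) = 68.3 × 0.09629 = 6.577 mg/L.

L ≈ 6.58 mg/L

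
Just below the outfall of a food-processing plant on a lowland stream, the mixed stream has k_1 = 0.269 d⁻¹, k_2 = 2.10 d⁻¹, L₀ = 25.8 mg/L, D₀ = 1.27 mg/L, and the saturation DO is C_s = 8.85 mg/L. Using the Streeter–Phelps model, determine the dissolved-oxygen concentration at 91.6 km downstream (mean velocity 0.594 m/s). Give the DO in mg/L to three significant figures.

DO ≈ 6.56 mg/L

Travel time t = x/v = 91.6 km / (0.594 m/s) = 91600 m / 0.594 m/s = 154200 s = 1.785 d.
k_1 L₀/(k_2−k_1) = 0.269×25.8/(2.10−0.269) = 6.940/1.831 = 3.790 mg/L.
e^(−k_1 t) = e^(−0.269×1.785) = 0.6187; e^(−k_2 t) = e^(−2.10×1.785) = 0.02356.
D = 3.790 × (0.6187 − 0.02356) + 1.27 × 0.02356 = 2.256 + 0.02992 = 2.286 mg/L.
DO = C_s − D = 8.85 − 2.286 = 6.564 mg/L.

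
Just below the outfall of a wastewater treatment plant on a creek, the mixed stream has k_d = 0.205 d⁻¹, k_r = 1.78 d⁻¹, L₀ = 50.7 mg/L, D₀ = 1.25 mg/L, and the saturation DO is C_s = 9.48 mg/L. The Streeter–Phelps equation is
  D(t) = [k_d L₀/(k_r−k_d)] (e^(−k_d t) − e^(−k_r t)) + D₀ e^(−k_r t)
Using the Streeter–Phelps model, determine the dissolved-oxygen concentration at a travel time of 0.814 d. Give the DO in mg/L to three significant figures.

k_d L₀/(k_r−k_d) = 0.205×50.7/(1.78−0.205) = 10.39/1.575 = 6.599 mg/L.
e^(−k_d t) = e^(−0.205×0.8140) = 0.8463; e^(−k_r t) = e^(−1.78×0.8140) = 0.2348.
D = 6.599 × (0.8463 − 0.2348) + 1.25 × 0.2348 = 4.035 + 0.2935 = 4.329 mg/L.
DO = C_s − D = 9.48 − 4.329 = 5.151 mg/L.

DO ≈ 5.15 mg/L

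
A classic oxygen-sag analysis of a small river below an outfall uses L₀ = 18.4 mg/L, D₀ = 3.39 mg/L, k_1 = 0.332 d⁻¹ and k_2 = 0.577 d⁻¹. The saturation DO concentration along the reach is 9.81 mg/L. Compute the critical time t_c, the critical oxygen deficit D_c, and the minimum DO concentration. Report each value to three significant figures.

t_c = [1/(k_2−k_1)] ln[(k_2/k_1)(1 − D₀(k_2−k_1)/(k_1 L₀))]
= [1/(0.577−0.332)] ln[(0.577/0.332)(1 − 3.39×0.2450/(0.332×18.4))]
= (1/0.2450) ln[1.738 × 0.8640] = 4.082 × ln(1.502) = 4.082 × 0.4066 = 1.659 d.
L(t_c) = L₀ e^(−k_1 t_c) = 18.4 × 0.5764 = 10.61 mg/L, and at the critical point k_2 D_c = k_1 L, so D_c = (0.332/0.577) × 10.61 = 6.102 mg/L.
Minimum DO = C_s − D_c = 9.81 − 6.102 = 3.708 mg/L.

t_c ≈ 1.66 d; D_c ≈ 6.10 mg/L; min DO ≈ 3.71 mg/L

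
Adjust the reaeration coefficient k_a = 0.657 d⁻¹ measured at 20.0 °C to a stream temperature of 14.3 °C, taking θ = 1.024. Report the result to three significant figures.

k_a ≈ 0.574 d⁻¹

k_a(T₂) = k_a(T₁) · θ^(T₂−T₁) = 0.657 × 1.024^(14.3−20.0)
= 0.657 × 1.024^-5.70 = 0.657 × 0.8736 = 0.5739 d⁻¹.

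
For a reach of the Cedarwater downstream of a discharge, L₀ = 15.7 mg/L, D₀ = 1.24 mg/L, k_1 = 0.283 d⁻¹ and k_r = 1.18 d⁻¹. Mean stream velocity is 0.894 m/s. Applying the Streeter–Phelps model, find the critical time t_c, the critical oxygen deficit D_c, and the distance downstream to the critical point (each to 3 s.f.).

t_c ≈ 1.27 d; D_c ≈ 2.63 mg/L; x_c ≈ 98.1 km

At the critical point dD/dt = 0, so k_1 L₀ e^(−k_1 t) = k_r D. Substituting D(t) from the Streeter–Phelps equation and solving for t gives
t_c = ln[(k_r/k_1)(1 − D₀(k_r−k_1)/(k_1 L₀))] / (k_r−k_1).
Here k_r−k_1 = 0.8970 d⁻¹ and 1 − D₀(k_r−k_1)/(k_1 L₀) = 1 − 1.24×0.8970/(0.283×15.7) = 0.7497, so
t_c = ln(4.170 × 0.7497) / 0.8970 = 1.140 / 0.8970 = 1.271 d.
L(t_c) = L₀ e^(−k_1 t_c) = 15.7 × 0.6980 = 10.96 mg/L, and at the critical point k_r D_c = k_1 L, so D_c = (0.283/1.18) × 10.96 = 2.628 mg/L.
x_c = v t_c = 0.894 m/s × 1.271 d × 86400 s/d = 98140 m ≈ 98.1 km.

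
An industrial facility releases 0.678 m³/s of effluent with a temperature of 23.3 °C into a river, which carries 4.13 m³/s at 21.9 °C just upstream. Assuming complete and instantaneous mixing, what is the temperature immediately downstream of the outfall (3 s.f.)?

22.1 °C

Flow-weighted mixing: C = (Q_r C_r + Q_w C_w)/(Q_r + Q_w)
= (4.13×21.9 + 0.678×23.3)/(4.13 + 0.678) = 106.2/4.808 = 22.10 °C.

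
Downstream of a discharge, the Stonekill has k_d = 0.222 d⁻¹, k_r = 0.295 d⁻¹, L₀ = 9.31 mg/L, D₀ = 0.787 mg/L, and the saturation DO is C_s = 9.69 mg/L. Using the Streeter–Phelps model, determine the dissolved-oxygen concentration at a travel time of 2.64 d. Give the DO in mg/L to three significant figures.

DO ≈ 6.57 mg/L

k_d L₀/(k_r−k_d) = 0.222×9.31/(0.295−0.222) = 2.067/0.07300 = 28.31 mg/L.
e^(−k_d t) = e^(−0.222×2.640) = 0.5565; e^(−k_r t) = e^(−0.295×2.640) = 0.4590.
D = 28.31 × (0.5565 − 0.4590) + 0.787 × 0.4590 = 2.762 + 0.3612 = 3.123 mg/L.
DO = C_s − D = 9.69 − 3.123 = 6.567 mg/L.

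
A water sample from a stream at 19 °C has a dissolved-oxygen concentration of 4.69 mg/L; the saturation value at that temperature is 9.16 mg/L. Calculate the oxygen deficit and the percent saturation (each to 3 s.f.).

D ≈ 4.47 mg/L; 51.2 % saturation

D = C_s − C = 9.16 − 4.69 = 4.47 mg/L.
% saturation = 4.69/9.16 × 100 = 51.2 %.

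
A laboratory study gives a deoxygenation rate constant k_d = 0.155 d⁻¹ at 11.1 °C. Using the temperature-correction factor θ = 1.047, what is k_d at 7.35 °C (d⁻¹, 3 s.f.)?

k_d(T₂) = k_d(T₁) · θ^(T₂−T₁) = 0.155 × 1.047^(7.35−11.1)
= 0.155 × 1.047^-3.75 = 0.155 × 0.8418 = 0.1305 d⁻¹.

k_d ≈ 0.130 d⁻¹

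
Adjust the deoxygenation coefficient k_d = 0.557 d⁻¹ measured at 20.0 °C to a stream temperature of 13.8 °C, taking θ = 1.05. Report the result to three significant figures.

k_d ≈ 0.412 d⁻¹

k_d(T₂) = k_d(T₁) · θ^(T₂−T₁) = 0.557 × 1.05^(13.8−20.0)
= 0.557 × 1.05^-6.20 = 0.557 × 0.7390 = 0.4116 d⁻¹.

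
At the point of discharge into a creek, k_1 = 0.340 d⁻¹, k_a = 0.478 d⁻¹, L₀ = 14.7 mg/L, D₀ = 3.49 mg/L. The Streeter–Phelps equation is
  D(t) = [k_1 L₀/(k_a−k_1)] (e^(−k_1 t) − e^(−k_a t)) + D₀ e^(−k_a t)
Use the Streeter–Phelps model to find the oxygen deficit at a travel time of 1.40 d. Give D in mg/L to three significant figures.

k_1 L₀/(k_a−k_1) = 0.340×14.7/(0.478−0.340) = 4.998/0.1380 = 36.22 mg/L.
e^(−k_1 t) = e^(−0.340×1.400) = 0.6213; e^(−k_a t) = e^(−0.478×1.400) = 0.5121.
D = 36.22 × (0.6213 − 0.5121) + 3.49 × 0.5121 = 3.953 + 1.787 = 5.740 mg/L.

D ≈ 5.74 mg/L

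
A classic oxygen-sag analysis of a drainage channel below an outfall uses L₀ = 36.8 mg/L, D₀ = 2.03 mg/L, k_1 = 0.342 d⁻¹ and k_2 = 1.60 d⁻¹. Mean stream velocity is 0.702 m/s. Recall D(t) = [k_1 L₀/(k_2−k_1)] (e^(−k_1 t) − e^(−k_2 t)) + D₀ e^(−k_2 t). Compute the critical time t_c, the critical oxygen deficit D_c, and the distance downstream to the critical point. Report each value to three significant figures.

t_c ≈ 1.05 d; D_c ≈ 5.50 mg/L; x_c ≈ 63.5 km

With k_2/k_1 = 4.678 and 1 − D₀(k_2−k_1)/(k_1 L₀) = 0.7971,
t_c = ln(4.678 × 0.7971) / (1.60 − 0.342) = ln(3.729) / 1.258 = 1.316/1.258 = 1.046 d.
D_c = (k_1/k_2) L₀ e^(−k_1 t_c) = (0.342/1.60) × 36.8 × e^(−0.342×1.046) = 0.2137 × 36.8 × 0.6992 = 5.500 mg/L.
x_c = v t_c = 0.702 m/s × 1.046 d × 86400 s/d = 63460 m ≈ 63.5 km.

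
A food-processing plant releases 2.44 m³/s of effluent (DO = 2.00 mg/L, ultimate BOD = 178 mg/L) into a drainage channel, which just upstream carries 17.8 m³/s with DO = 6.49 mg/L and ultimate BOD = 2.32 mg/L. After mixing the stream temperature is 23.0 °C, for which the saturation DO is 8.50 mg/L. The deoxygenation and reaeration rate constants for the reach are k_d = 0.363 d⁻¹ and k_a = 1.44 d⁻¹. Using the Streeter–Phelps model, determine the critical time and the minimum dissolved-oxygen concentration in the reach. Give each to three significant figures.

Mixed DO = (17.8×6.49 + 2.44×2.00)/(17.8+2.44) = 120.4/20.24 = 5.949 mg/L.
Mixed L₀ = (17.8×2.32 + 2.44×178)/(20.24) = 475.6/20.24 = 23.50 mg/L.
Initial deficit D₀ = C_s − DO₀ = 8.50 − 5.949 = 2.551 mg/L.
t_c = (1/1.077) ln[(1.44/0.363)(1 − 2.551×1.077/(0.363×23.50))] = 0.9285 × ln(2.689) = 0.9185 d.
D_c = (0.363/1.44) × 23.50 × e^(−0.363×0.9185) = 0.2521 × 23.50 × 0.7165 = 4.244 mg/L.
Minimum DO = 8.50 − 4.244 = 4.256 mg/L.

t_c ≈ 0.918 d; minimum DO ≈ 4.26 mg/L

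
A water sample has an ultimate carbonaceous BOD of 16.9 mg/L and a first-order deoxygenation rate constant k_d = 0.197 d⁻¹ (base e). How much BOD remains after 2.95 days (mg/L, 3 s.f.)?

L ≈ 9.45 mg/L

L_t = L₀ e^(−k_d t) = 16.9 × e^(−0.197×2.95) = 16.9 × 0.5593 = 9.451 mg/L.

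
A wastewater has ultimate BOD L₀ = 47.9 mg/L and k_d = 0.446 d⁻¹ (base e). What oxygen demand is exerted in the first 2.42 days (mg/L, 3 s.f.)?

y ≈ 31.6 mg/L

y_t = L₀(1 − e^(−k_d t)) = 47.9 × (1 − e^(−0.446×2.42))
= 47.9 × (1 − 0.3398) = 47.9 × 0.6602 = 31.62 mg/L.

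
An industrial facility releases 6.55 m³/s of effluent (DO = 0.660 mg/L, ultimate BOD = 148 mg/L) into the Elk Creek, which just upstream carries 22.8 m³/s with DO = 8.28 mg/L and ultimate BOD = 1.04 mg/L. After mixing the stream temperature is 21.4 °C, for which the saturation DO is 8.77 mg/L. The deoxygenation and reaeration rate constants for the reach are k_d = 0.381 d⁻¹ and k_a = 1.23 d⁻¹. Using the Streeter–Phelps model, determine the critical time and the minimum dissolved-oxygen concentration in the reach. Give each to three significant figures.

t_c ≈ 1.20 d; minimum DO ≈ 2.13 mg/L

Mixed DO = (22.8×8.28 + 6.55×0.660)/(22.8+6.55) = 193.1/29.35 = 6.579 mg/L.
Mixed L₀ = (22.8×1.04 + 6.55×148)/(29.35) = 993.1/29.35 = 33.84 mg/L.
Initial deficit D₀ = C_s − DO₀ = 8.77 − 6.579 = 2.191 mg/L.
t_c = (1/0.8490) ln[(1.23/0.381)(1 − 2.191×0.8490/(0.381×33.84))] = 1.178 × ln(2.763) = 1.197 d.
D_c = (0.381/1.23) × 33.84 × e^(−0.381×1.197) = 0.3098 × 33.84 × 0.6338 = 6.643 mg/L.
Minimum DO = 8.77 − 6.643 = 2.127 mg/L.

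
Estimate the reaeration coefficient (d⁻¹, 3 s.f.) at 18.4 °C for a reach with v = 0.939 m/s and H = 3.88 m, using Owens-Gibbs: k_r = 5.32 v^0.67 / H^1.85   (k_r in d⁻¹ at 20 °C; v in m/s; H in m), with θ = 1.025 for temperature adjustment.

k_r ≈ 0.399 d⁻¹

k_r(20) = 5.32 × 0.939^0.67 / 3.88^1.85 = 5.32 × 0.9587 / 12.28 = 0.4152 d⁻¹.
k_r(18.4) = 0.4152 × 1.025^(18.4−20) = 0.4152 × 0.9613 = 0.3991 d⁻¹.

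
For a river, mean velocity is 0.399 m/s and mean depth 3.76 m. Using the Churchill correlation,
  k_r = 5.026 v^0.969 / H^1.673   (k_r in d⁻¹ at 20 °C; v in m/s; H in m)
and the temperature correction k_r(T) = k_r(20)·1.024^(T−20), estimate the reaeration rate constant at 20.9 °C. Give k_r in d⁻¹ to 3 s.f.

k_r ≈ 0.230 d⁻¹

k_r(20) = 5.026 × 0.399^0.969 / 3.76^1.673 = 5.026 × 0.4105 / 9.168 = 0.2250 d⁻¹.
k_r(20.9) = 0.2250 × 1.024^(20.9−20) = 0.2250 × 1.022 = 0.2299 d⁻¹.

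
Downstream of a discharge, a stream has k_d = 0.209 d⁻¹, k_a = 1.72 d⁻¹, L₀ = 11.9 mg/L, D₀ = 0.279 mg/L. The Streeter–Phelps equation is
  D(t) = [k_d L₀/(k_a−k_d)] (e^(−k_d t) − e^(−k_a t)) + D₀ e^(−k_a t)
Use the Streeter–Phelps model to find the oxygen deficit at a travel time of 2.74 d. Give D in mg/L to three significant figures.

D ≈ 0.916 mg/L

k_d L₀/(k_a−k_d) = 0.209×11.9/(1.72−0.209) = 2.487/1.511 = 1.646 mg/L.
e^(−k_d t) = e^(−0.209×2.740) = 0.5640; e^(−k_a t) = e^(−1.72×2.740) = 0.008980.
D = 1.646 × (0.5640 − 0.008980) + 0.279 × 0.008980 = 0.9136 + 0.002505 = 0.9161 mg/L.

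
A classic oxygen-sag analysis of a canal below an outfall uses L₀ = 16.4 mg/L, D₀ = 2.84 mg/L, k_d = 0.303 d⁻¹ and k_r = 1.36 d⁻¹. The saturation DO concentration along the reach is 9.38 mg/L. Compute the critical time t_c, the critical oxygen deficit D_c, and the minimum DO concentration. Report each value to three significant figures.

At the critical point dD/dt = 0, so k_d L₀ e^(−k_d t) = k_r D. Substituting D(t) from the Streeter–Phelps equation and solving for t gives
t_c = ln[(k_r/k_d)(1 − D₀(k_r−k_d)/(k_d L₀))] / (k_r−k_d).
Here k_r−k_d = 1.057 d⁻¹ and 1 − D₀(k_r−k_d)/(k_d L₀) = 1 − 2.84×1.057/(0.303×16.4) = 0.3959, so
t_c = ln(4.488 × 0.3959) / 1.057 = 0.5749 / 1.057 = 0.5439 d.
L(t_c) = L₀ e^(−k_d t_c) = 16.4 × 0.8481 = 13.91 mg/L, and at the critical point k_r D_c = k_d L, so D_c = (0.303/1.36) × 13.91 = 3.099 mg/L.
Minimum DO = C_s − D_c = 9.38 − 3.099 = 6.281 mg/L.

t_c ≈ 0.544 d; D_c ≈ 3.10 mg/L; min DO ≈ 6.28 mg/L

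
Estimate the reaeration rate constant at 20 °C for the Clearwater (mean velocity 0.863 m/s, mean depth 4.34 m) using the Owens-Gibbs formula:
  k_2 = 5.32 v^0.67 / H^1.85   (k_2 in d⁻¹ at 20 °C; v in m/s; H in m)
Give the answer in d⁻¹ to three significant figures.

k_2 ≈ 0.319 d⁻¹

k_2 = 5.32 × 0.863^0.67 / 4.34^1.85 = 5.32 × 0.9060 / 15.11 = 0.3189 d⁻¹.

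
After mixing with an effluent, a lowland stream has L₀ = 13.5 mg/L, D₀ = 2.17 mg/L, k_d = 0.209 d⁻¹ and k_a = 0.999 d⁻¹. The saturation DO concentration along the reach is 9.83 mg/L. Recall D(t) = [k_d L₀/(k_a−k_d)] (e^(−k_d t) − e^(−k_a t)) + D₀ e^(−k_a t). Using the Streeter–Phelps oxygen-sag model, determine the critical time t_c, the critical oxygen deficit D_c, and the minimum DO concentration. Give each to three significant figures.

t_c ≈ 0.796 d; D_c ≈ 2.39 mg/L; min DO ≈ 7.44 mg/L

At the critical point dD/dt = 0, so k_d L₀ e^(−k_d t) = k_a D. Substituting D(t) from the Streeter–Phelps equation and solving for t gives
t_c = ln[(k_a/k_d)(1 − D₀(k_a−k_d)/(k_d L₀))] / (k_a−k_d).
Here k_a−k_d = 0.7900 d⁻¹ and 1 − D₀(k_a−k_d)/(k_d L₀) = 1 − 2.17×0.7900/(0.209×13.5) = 0.3924, so
t_c = ln(4.780 × 0.3924) / 0.7900 = 0.6290 / 0.7900 = 0.7962 d.
D_c = (k_d/k_a) L₀ e^(−k_d t_c) = (0.209/0.999) × 13.5 × e^(−0.209×0.7962) = 0.2092 × 13.5 × 0.8467 = 2.391 mg/L.
Minimum DO = C_s − D_c = 9.83 − 2.391 = 7.439 mg/L.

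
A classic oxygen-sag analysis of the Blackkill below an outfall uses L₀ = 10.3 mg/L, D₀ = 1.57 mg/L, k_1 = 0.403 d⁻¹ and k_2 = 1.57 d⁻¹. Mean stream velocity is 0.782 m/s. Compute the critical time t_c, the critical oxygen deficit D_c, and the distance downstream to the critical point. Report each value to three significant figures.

t_c ≈ 0.666 d; D_c ≈ 2.02 mg/L; x_c ≈ 45.0 km

With k_2/k_1 = 3.896 and 1 − D₀(k_2−k_1)/(k_1 L₀) = 0.5586,
t_c = ln(3.896 × 0.5586) / (1.57 − 0.403) = ln(2.176) / 1.167 = 0.7776/1.167 = 0.6663 d.
L(t_c) = L₀ e^(−k_1 t_c) = 10.3 × 0.7645 = 7.874 mg/L, and at the critical point k_2 D_c = k_1 L, so D_c = (0.403/1.57) × 7.874 = 2.021 mg/L.
x_c = v t_c = 0.782 m/s × 0.6663 d × 86400 s/d = 45020 m ≈ 45.0 km.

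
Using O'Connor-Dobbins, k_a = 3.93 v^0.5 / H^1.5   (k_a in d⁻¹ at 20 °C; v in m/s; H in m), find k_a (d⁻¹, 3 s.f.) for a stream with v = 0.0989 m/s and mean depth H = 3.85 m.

k_a = 3.93 × 0.0989^0.5 / 3.85^1.5 = 3.93 × 0.3145 / 7.554 = 0.1636 d⁻¹.

k_a ≈ 0.164 d⁻¹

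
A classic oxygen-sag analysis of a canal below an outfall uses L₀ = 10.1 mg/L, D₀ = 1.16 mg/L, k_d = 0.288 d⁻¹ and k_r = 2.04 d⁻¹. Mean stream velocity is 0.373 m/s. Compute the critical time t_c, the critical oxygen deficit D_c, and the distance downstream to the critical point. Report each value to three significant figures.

t_c = [1/(k_r−k_d)] ln[(k_r/k_d)(1 − D₀(k_r−k_d)/(k_d L₀))]
= [1/(2.04−0.288)] ln[(2.04/0.288)(1 − 1.16×1.752/(0.288×10.1))]
= (1/1.752) ln[7.083 × 0.3013] = 0.5708 × ln(2.134) = 0.5708 × 0.7582 = 0.4327 d.
L(t_c) = L₀ e^(−k_d t_c) = 10.1 × 0.8828 = 8.917 mg/L, and at the critical point k_r D_c = k_d L, so D_c = (0.288/2.04) × 8.917 = 1.259 mg/L.
x_c = v t_c = 0.373 m/s × 0.4327 d × 86400 s/d = 13950 m ≈ 13.9 km.

t_c ≈ 0.433 d; D_c ≈ 1.26 mg/L; x_c ≈ 13.9 km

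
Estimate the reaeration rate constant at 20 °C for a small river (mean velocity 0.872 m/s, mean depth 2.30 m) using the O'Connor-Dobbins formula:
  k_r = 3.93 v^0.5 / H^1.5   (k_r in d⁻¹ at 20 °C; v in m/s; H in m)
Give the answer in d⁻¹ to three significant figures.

k_r ≈ 1.05 d⁻¹

k_r = 3.93 × 0.872^0.5 / 2.30^1.5 = 3.93 × 0.9338 / 3.488 = 1.052 d⁻¹.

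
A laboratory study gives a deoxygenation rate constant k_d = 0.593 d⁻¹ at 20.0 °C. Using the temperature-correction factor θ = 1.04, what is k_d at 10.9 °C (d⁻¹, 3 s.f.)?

k_d(T₂) = k_d(T₁) · θ^(T₂−T₁) = 0.593 × 1.04^(10.9−20.0)
= 0.593 × 1.04^-9.10 = 0.593 × 0.6998 = 0.4150 d⁻¹.

k_d ≈ 0.415 d⁻¹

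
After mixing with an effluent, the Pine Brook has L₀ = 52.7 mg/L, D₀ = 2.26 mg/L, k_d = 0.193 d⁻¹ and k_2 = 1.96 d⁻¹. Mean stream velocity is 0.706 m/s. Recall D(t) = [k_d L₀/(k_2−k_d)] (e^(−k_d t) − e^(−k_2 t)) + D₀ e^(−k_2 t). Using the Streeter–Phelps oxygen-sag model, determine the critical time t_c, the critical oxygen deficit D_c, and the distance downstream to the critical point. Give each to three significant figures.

At the critical point dD/dt = 0, so k_d L₀ e^(−k_d t) = k_2 D. Substituting D(t) from the Streeter–Phelps equation and solving for t gives
t_c = ln[(k_2/k_d)(1 − D₀(k_2−k_d)/(k_d L₀))] / (k_2−k_d).
Here k_2−k_d = 1.767 d⁻¹ and 1 − D₀(k_2−k_d)/(k_d L₀) = 1 − 2.26×1.767/(0.193×52.7) = 0.6074, so
t_c = ln(10.16 × 0.6074) / 1.767 = 1.819 / 1.767 = 1.030 d.
D_c = (k_d/k_2) L₀ e^(−k_d t_c) = (0.193/1.96) × 52.7 × e^(−0.193×1.030) = 0.09847 × 52.7 × 0.8198 = 4.254 mg/L.
x_c = v t_c = 0.706 m/s × 1.030 d × 86400 s/d = 62810 m ≈ 62.8 km.

t_c ≈ 1.03 d; D_c ≈ 4.25 mg/L; x_c ≈ 62.8 km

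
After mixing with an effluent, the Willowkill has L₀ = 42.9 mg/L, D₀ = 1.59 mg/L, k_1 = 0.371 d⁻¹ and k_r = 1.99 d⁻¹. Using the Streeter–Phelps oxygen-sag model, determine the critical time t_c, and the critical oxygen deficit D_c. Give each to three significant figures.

t_c ≈ 0.929 d; D_c ≈ 5.67 mg/L

t_c = [1/(k_r−k_1)] ln[(k_r/k_1)(1 − D₀(k_r−k_1)/(k_1 L₀))]
= [1/(1.99−0.371)] ln[(1.99/0.371)(1 − 1.59×1.619/(0.371×42.9))]
= (1/1.619) ln[5.364 × 0.8383] = 0.6177 × ln(4.496) = 0.6177 × 1.503 = 0.9285 d.
L(t_c) = L₀ e^(−k_1 t_c) = 42.9 × 0.7086 = 30.40 mg/L, and at the critical point k_r D_c = k_1 L, so D_c = (0.371/1.99) × 30.40 = 5.667 mg/L.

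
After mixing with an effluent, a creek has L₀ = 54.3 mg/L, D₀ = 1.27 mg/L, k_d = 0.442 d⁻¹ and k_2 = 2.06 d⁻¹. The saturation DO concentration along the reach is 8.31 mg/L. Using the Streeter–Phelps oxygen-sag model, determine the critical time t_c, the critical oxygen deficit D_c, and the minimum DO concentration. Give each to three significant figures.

t_c = [1/(k_2−k_d)] ln[(k_2/k_d)(1 − D₀(k_2−k_d)/(k_d L₀))]
= [1/(2.06−0.442)] ln[(2.06/0.442)(1 − 1.27×1.618/(0.442×54.3))]
= (1/1.618) ln[4.661 × 0.9144] = 0.6180 × ln(4.262) = 0.6180 × 1.450 = 0.8959 d.
L(t_c) = L₀ e^(−k_d t_c) = 54.3 × 0.6730 = 36.54 mg/L, and at the critical point k_2 D_c = k_d L, so D_c = (0.442/2.06) × 36.54 = 7.841 mg/L.
Minimum DO = C_s − D_c = 8.31 − 7.841 = 0.4690 mg/L.

t_c ≈ 0.896 d; D_c ≈ 7.84 mg/L; min DO ≈ 0.469 mg/L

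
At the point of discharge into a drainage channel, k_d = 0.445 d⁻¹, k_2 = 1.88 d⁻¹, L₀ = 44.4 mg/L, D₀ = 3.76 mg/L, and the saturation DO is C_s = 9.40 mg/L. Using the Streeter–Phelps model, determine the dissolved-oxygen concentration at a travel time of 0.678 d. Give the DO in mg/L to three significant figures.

DO ≈ 2.02 mg/L

k_d L₀/(k_2−k_d) = 0.445×44.4/(1.88−0.445) = 19.76/1.435 = 13.77 mg/L.
e^(−k_d t) = e^(−0.445×0.6780) = 0.7396; e^(−k_2 t) = e^(−1.88×0.6780) = 0.2795.
D = 13.77 × (0.7396 − 0.2795) + 3.76 × 0.2795 = 6.334 + 1.051 = 7.385 mg/L.
DO = C_s − D = 9.40 − 7.385 = 2.015 mg/L.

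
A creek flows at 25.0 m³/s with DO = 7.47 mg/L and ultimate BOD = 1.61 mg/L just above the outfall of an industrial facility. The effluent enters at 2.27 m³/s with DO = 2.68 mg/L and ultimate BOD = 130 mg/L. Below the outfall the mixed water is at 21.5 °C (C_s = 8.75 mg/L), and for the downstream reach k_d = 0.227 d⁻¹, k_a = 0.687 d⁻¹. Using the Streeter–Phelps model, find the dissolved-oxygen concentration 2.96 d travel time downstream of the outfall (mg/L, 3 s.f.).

Mixed DO = (25.0×7.47 + 2.27×2.68)/(25.0+2.27) = 192.8/27.27 = 7.071 mg/L.
Mixed L₀ = (25.0×1.61 + 2.27×130)/(27.27) = 335.4/27.27 = 12.30 mg/L.
Initial deficit D₀ = C_s − DO₀ = 8.75 − 7.071 = 1.679 mg/L.
D(2.96) = [0.227×12.30/(0.687−0.227)](e^(−0.227×2.96) − e^(−0.687×2.96)) + 1.679 e^(−0.687×2.96)
= 6.068 × (0.5107 − 0.1309) + 1.679 × 0.1309 = 2.525 mg/L.
DO = 8.75 − 2.525 = 6.225 mg/L.

DO ≈ 6.23 mg/L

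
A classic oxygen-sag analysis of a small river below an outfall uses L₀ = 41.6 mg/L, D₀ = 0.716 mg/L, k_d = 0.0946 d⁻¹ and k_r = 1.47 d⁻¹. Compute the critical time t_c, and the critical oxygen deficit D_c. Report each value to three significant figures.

At the critical point dD/dt = 0, so k_d L₀ e^(−k_d t) = k_r D. Substituting D(t) from the Streeter–Phelps equation and solving for t gives
t_c = ln[(k_r/k_d)(1 − D₀(k_r−k_d)/(k_d L₀))] / (k_r−k_d).
Here k_r−k_d = 1.375 d⁻¹ and 1 − D₀(k_r−k_d)/(k_d L₀) = 1 − 0.716×1.375/(0.0946×41.6) = 0.7498, so
t_c = ln(15.54 × 0.7498) / 1.375 = 2.455 / 1.375 = 1.785 d.
L(t_c) = L₀ e^(−k_d t_c) = 41.6 × 0.8446 = 35.14 mg/L, and at the critical point k_r D_c = k_d L, so D_c = (0.0946/1.47) × 35.14 = 2.261 mg/L.

t_c ≈ 1.79 d; D_c ≈ 2.26 mg/L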